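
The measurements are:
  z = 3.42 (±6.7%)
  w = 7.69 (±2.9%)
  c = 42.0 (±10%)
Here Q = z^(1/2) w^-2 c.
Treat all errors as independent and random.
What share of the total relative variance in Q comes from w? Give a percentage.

(δQ/Q)² = (½·δz/z)² + (-2·δw/w)² + (1·δc/c)²
  z term: (0.5×0.0670)² = 0.00112
  w term: (-2×0.0290)² = 0.00336
  c term: (1×0.100)² = 0.0100
Total = 0.0145. Share from w = 0.00336/0.0145 = 0.232.

23.2%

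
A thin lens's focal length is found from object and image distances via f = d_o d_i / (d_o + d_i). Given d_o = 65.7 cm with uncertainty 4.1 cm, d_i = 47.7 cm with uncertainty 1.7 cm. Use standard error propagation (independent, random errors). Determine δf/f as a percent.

∂f/∂d_o = (d_i/(d_o+d_i))² = 0.177;  ∂f/∂d_i = (d_o/(d_o+d_i))² = 0.336
δf = √((∂f/∂d_o · δd_o)² + (∂f/∂d_i · δd_i)²) = √(0.526 + 0.326) = 0.923 cm
f = 27.6 cm, so δf/f = 0.923/27.6 = 0.0334.

3.34%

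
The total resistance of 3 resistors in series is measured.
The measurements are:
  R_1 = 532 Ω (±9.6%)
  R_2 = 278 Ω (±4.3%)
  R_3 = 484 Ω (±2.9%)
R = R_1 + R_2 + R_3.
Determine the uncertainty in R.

54.3 Ω

For a sum/difference, combine absolute errors in quadrature:
  (δR_1)² = 2610;  (δR_2)² = 143;  (δR_3)² = 197
δR = √(2950) = 54.3 Ω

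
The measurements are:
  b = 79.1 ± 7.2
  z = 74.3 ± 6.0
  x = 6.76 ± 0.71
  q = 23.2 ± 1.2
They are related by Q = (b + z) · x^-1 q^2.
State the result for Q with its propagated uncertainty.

Let u = b + z = 153. δu = √(δb² + δz²) = √(51.8 + 36.0) = 9.37, so δu/u = 0.0611.
Q is then a monomial in u, x, q:
δQ/Q = √((δu/u)² + (-1·δx/x)² + (2·δq/q)²) = √(0.00373 + 0.0110 + 0.0107) = 0.160
Q = 12200, so δQ = 0.160 × 12200 = 1950.

12200 ± 1950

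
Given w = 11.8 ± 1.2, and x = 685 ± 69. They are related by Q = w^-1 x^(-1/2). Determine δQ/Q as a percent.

Each factor contributes (exponent × relative error)² to (δQ/Q)²:
  (-1·δw/w)² = (-1×0.102)² = 0.0103;  (−½·δx/x)² = (-0.5×0.101)² = 0.00254
δQ/Q = √(0.0129) = 0.113

11.3%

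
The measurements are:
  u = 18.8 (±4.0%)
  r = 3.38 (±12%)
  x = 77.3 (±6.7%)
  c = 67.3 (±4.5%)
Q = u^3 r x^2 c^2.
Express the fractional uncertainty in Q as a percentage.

Since Q is a product/quotient, work with relative uncertainties:
  (3·δu/u)² = (3×0.0400)² = 0.0144;  (1·δr/r)² = (1×0.120)² = 0.0144;  (2·δx/x)² = (2×0.0670)² = 0.0180;  (2·δc/c)² = (2×0.0450)² = 0.00810
δQ/Q = √(0.0549) = 0.234

23.4%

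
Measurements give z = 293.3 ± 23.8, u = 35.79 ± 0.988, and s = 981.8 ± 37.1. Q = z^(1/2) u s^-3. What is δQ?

Each factor contributes (exponent × relative error)² to (δQ/Q)²:
  (½·δz/z)² = (0.5×0.0811)² = 0.00165;  (1·δu/u)² = (1×0.0276)² = 0.000762;  (-3·δs/s)² = (-3×0.0378)² = 0.0129
δQ/Q = √(0.0153) = 0.124
Q = 6.477e-07, so δQ = 0.124 × 6.477e-07 = 8e-08.

8e-08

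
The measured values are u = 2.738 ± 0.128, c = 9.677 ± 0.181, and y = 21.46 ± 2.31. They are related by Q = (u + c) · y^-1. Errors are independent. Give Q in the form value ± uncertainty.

0.5785 ± 0.0631

Let w = u + c = 12.41. δw = √(δu² + δc²) = √(0.0164 + 0.0328) = 0.222, so δw/w = 0.0179.
Q is then a monomial in w, y:
δQ/Q = √((δw/w)² + (-1·δy/y)²) = √(0.000319 + 0.0116) = 0.109
Q = 0.5785, so δQ = 0.109 × 0.5785 = 0.0631.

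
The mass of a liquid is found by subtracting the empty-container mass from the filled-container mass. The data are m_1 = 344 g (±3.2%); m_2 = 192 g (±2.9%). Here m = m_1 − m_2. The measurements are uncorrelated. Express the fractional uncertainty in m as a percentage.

Absolute uncertainties add in quadrature for a linear combination:
  (δm_1)² = 121;  (δm_2)² = 31.0
δm = √(152) = 12.3 g
m = 152 g, so δm/m = 12.3/152 = 0.0812.

8.12%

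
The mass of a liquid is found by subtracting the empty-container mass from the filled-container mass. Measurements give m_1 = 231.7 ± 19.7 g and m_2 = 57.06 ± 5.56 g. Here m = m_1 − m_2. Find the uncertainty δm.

Each term contributes (cᵢ δxᵢ)² to (δm)²:
  (δm_1)² = 388;  (δm_2)² = 30.9
δm = √(419) = 20.5 g

20.5 g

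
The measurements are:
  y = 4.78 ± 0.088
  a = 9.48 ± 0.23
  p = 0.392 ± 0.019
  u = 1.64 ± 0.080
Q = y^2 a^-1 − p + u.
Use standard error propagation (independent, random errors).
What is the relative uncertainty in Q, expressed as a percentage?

Let w = y^2·a^-1 = 2.41. δw/w = √((2·δy/y)² + (-1·δa/a)²) = √(0.00136 + 0.000589) = 0.0441, so δw = 0.106.
Q = w − p + u: δQ = √(δw² + δp² + δu²) = √(0.0113 + 0.000361 + 0.00640) = 0.134
Q = 3.66, so δQ/Q = 0.134/3.66 = 0.0367.

3.67%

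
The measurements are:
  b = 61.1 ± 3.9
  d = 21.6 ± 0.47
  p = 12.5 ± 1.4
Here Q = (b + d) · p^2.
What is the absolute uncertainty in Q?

Let u = b + d = 82.7. δu = √(δb² + δd²) = √(15.2 + 0.221) = 3.93, so δu/u = 0.0475.
Q is then a monomial in u, p:
δQ/Q = √((δu/u)² + (2·δp/p)²) = √(0.00226 + 0.0502) = 0.229
Q = 12900, so δQ = 0.229 × 12900 = 2960.

2960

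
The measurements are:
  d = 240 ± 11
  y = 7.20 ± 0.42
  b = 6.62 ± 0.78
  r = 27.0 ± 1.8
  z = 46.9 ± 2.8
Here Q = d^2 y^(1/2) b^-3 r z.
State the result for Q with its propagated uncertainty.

(6.75 ± 2.54) × 10^5

Relative error in a monomial: (δQ/Q)² = Σ (nᵢ · δxᵢ/xᵢ)².
  (2·δd/d)² = (2×0.0458)² = 0.00840;  (½·δy/y)² = (0.5×0.0583)² = 0.000851;  (-3·δb/b)² = (-3×0.118)² = 0.125;  (1·δr/r)² = (1×0.0667)² = 0.00444;  (1·δz/z)² = (1×0.0597)² = 0.00356
δQ/Q = √(0.142) = 0.377
Q = 6.75e+05, so δQ = 0.377 × 6.75e+05 = 2.54e+05.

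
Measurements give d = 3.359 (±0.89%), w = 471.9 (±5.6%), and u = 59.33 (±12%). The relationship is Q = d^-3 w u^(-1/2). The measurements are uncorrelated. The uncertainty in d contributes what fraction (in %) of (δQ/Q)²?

9.57%

(δQ/Q)² = (-3·δd/d)² + (1·δw/w)² + (−½·δu/u)²
  d term: (-3×0.00890)² = 0.000713
  w term: (1×0.0560)² = 0.00314
  u term: (-0.5×0.120)² = 0.00360
Total = 0.00745. Share from d = 0.000713/0.00745 = 0.0957.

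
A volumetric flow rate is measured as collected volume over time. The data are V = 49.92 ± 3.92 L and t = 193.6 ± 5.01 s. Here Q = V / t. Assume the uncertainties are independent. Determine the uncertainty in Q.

For a monomial Q ∝ V, t^-1, fractional errors add in quadrature:
  (1·δV/V)² = (1×0.0785)² = 0.00617;  (-1·δt/t)² = (-1×0.0259)² = 0.000670
δQ/Q = √(0.00684) = 0.0827
Q = 0.2579 L/s, so δQ = 0.0827 × 0.2579 = 0.0213 L/s.

0.0213 L/s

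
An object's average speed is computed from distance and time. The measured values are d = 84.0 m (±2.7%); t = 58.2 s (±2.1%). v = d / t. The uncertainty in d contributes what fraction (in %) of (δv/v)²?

62.3%

(δv/v)² = (1·δd/d)² + (-1·δt/t)²
  d term: (1×0.0270)² = 0.000729
  t term: (-1×0.0210)² = 0.000441
Total = 0.00117. Share from d = 0.000729/0.00117 = 0.623.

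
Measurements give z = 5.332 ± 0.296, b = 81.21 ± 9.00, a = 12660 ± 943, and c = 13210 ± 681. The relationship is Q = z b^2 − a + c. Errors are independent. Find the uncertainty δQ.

8120

Let p = z·b^2 = 35160. δp/p = √((1·δz/z)² + (2·δb/b)²) = √(0.00308 + 0.0491) = 0.228, so δp = 8030.
Q = p − a + c: δQ = √(δp² + δa² + δc²) = √(6.46e+07 + 8.89e+05 + 4.64e+05) = 8120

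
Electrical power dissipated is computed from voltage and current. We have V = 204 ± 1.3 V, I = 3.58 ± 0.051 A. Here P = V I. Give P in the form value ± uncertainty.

Each factor contributes (exponent × relative error)² to (δP/P)²:
  (1·δV/V)² = (1×0.00637)² = 4.06e-05;  (1·δI/I)² = (1×0.0142)² = 0.000203
δP/P = √(0.000244) = 0.0156
P = 730 W, so δP = 0.0156 × 730 = 11.4 W.

730 ± 11.4 W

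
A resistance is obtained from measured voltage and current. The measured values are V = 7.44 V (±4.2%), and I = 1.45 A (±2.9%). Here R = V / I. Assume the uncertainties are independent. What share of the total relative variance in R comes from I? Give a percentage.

32.3%

(δR/R)² = (1·δV/V)² + (-1·δI/I)²
  V term: (1×0.0420)² = 0.00176
  I term: (-1×0.0290)² = 0.000841
Total = 0.00261. Share from I = 0.000841/0.00261 = 0.323.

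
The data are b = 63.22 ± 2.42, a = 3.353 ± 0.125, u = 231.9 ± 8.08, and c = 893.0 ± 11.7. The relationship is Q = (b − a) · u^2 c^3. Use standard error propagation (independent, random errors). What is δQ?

2.06e+14

Let w = b − a = 59.87. δw = √(δb² + δa²) = √(5.86 + 0.0156) = 2.42, so δw/w = 0.0405.
Q is then a monomial in w, u, c:
δQ/Q = √((δw/w)² + (2·δu/u)² + (3·δc/c)²) = √(0.00164 + 0.00486 + 0.00154) = 0.0897
Q = 2.293e+15, so δQ = 0.0897 × 2.293e+15 = 2.06e+14.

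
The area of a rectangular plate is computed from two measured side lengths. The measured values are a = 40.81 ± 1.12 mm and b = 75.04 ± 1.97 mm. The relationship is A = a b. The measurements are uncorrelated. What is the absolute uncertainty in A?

116 mm^2

Relative error in a monomial: (δA/A)² = Σ (nᵢ · δxᵢ/xᵢ)².
  (1·δa/a)² = (1×0.0274)² = 0.000753;  (1·δb/b)² = (1×0.0263)² = 0.000689
δA/A = √(0.00144) = 0.0380
A = 3062 mm^2, so δA = 0.0380 × 3062 = 116 mm^2.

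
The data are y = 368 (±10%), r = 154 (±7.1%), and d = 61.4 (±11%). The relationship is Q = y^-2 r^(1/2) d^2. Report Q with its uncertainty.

0.345 ± 0.103

Q is a product of powers, so relative uncertainties combine in quadrature:
  (-2·δy/y)² = (-2×0.100)² = 0.0400;  (½·δr/r)² = (0.5×0.0710)² = 0.00126;  (2·δd/d)² = (2×0.110)² = 0.0484
δQ/Q = √(0.0897) = 0.299
Q = 0.345, so δQ = 0.299 × 0.345 = 0.103.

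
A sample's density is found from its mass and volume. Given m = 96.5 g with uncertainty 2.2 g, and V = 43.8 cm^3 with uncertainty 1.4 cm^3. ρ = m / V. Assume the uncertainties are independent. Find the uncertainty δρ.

0.0865 g/cm^3

Each factor contributes (exponent × relative error)² to (δρ/ρ)²:
  (1·δm/m)² = (1×0.0228)² = 0.000520;  (-1·δV/V)² = (-1×0.0320)² = 0.00102
δρ/ρ = √(0.00154) = 0.0393
ρ = 2.20 g/cm^3, so δρ = 0.0393 × 2.20 = 0.0865 g/cm^3.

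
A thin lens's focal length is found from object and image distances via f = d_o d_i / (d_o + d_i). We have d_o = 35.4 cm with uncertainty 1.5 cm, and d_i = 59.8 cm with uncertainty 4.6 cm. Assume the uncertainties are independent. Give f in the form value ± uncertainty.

22.2 ± 0.869 cm

∂f/∂d_o = (d_i/(d_o+d_i))² = 0.395;  ∂f/∂d_i = (d_o/(d_o+d_i))² = 0.138
δf = √((∂f/∂d_o · δd_o)² + (∂f/∂d_i · δd_i)²) = √(0.350 + 0.405) = 0.869 cm
f = 22.2 cm.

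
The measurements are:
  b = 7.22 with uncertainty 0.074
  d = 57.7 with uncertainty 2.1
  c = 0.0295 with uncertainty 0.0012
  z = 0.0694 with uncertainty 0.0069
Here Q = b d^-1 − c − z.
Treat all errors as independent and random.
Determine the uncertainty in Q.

0.00845

Let p = b·d^-1 = 0.125. δp/p = √((1·δb/b)² + (-1·δd/d)²) = √(0.000105 + 0.00132) = 0.0378, so δp = 0.00473.
Q = p − c − z: δQ = √(δp² + δc² + δz²) = √(2.24e-05 + 1.44e-06 + 4.76e-05) = 0.00845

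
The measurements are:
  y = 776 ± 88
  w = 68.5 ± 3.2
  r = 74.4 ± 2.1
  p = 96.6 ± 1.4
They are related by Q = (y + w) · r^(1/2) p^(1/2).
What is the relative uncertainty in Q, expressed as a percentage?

Let u = y + w = 844. δu = √(δy² + δw²) = √(7740 + 10.2) = 88.1, so δu/u = 0.104.
Q is then a monomial in u, r, p:
δQ/Q = √((δu/u)² + (½·δr/r)² + (½·δp/p)²) = √(0.0109 + 0.000199 + 5.25e-05) = 0.105

10.5%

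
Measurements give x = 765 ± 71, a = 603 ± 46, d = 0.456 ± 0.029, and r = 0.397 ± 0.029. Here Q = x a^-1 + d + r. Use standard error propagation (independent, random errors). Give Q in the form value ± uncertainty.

Let p = x·a^-1 = 1.27. δp/p = √((1·δx/x)² + (-1·δa/a)²) = √(0.00861 + 0.00582) = 0.120, so δp = 0.152.
Q = p + d + r: δQ = √(δp² + δd² + δr²) = √(0.0232 + 0.000841 + 0.000841) = 0.158
Q = 2.12.

2.12 ± 0.158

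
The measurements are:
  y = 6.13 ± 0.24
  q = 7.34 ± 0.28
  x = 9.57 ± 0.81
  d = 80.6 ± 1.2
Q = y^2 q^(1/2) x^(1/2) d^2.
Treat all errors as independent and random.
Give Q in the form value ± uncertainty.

Each factor contributes (exponent × relative error)² to (δQ/Q)²:
  (2·δy/y)² = (2×0.0392)² = 0.00613;  (½·δq/q)² = (0.5×0.0381)² = 0.000364;  (½·δx/x)² = (0.5×0.0846)² = 0.00179;  (2·δd/d)² = (2×0.0149)² = 0.000887
δQ/Q = √(0.00917) = 0.0958
Q = 2.05e+06, so δQ = 0.0958 × 2.05e+06 = 1.96e+05.

(2.05 ± 0.196) × 10^6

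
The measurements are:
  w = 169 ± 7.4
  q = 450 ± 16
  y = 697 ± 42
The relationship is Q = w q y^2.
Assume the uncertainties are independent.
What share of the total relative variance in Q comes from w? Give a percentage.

(δQ/Q)² = (1·δw/w)² + (1·δq/q)² + (2·δy/y)²
  w term: (1×0.0438)² = 0.00192
  q term: (1×0.0356)² = 0.00126
  y term: (2×0.0603)² = 0.0145
Total = 0.0177. Share from w = 0.00192/0.0177 = 0.108.

10.8%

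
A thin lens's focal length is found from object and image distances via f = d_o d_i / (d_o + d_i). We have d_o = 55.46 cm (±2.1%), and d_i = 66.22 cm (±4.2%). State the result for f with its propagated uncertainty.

∂f/∂d_o = (d_i/(d_o+d_i))² = 0.296;  ∂f/∂d_i = (d_o/(d_o+d_i))² = 0.208
δf = √((∂f/∂d_o · δd_o)² + (∂f/∂d_i · δd_i)²) = √(0.119 + 0.334) = 0.673 cm
f = 30.18 cm.

30.18 ± 0.673 cm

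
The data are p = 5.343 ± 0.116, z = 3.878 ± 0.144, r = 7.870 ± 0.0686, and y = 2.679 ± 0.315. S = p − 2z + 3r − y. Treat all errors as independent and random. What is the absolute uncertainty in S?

For a sum/difference, combine absolute errors in quadrature:
  (δp)² = 0.0135;  (2·δz)² = 0.0829;  (3·δr)² = 0.0424;  (δy)² = 0.0992
δS = √(0.238) = 0.488

0.488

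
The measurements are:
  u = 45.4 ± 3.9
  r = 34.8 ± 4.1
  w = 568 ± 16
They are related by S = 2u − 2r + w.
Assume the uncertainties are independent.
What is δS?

19.6

For a sum/difference, combine absolute errors in quadrature:
  (2·δu)² = 60.8;  (2·δr)² = 67.2;  (δw)² = 256
δS = √(384) = 19.6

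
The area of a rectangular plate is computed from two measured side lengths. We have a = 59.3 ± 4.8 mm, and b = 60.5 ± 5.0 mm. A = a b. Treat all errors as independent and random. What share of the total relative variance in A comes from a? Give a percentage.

(δA/A)² = (1·δa/a)² + (1·δb/b)²
  a term: (1×0.0809)² = 0.00655
  b term: (1×0.0826)² = 0.00683
Total = 0.0134. Share from a = 0.00655/0.0134 = 0.490.

49.0%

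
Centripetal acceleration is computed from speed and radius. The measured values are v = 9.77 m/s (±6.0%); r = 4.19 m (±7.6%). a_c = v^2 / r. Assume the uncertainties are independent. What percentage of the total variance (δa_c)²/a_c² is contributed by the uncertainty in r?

(δa_c/a_c)² = (2·δv/v)² + (-1·δr/r)²
  v term: (2×0.0600)² = 0.0144
  r term: (-1×0.0760)² = 0.00578
Total = 0.0202. Share from r = 0.00578/0.0202 = 0.286.

28.6%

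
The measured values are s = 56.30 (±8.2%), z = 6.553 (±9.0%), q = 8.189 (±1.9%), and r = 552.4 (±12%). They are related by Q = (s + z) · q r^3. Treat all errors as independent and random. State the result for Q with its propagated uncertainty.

(8.676 ± 3.19) × 10^10

Let u = s + z = 62.85. δu = √(δs² + δz²) = √(21.3 + 0.348) = 4.65, so δu/u = 0.0740.
Q is then a monomial in u, q, r:
δQ/Q = √((δu/u)² + (1·δq/q)² + (3·δr/r)²) = √(0.00548 + 0.000361 + 0.130) = 0.368
Q = 8.676e+10, so δQ = 0.368 × 8.676e+10 = 3.19e+10.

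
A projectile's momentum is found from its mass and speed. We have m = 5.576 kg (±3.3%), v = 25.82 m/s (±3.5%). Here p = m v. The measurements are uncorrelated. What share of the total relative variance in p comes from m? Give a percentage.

(δp/p)² = (1·δm/m)² + (1·δv/v)²
  m term: (1×0.0330)² = 0.00109
  v term: (1×0.0350)² = 0.00123
Total = 0.00231. Share from m = 0.00109/0.00231 = 0.471.

47.1%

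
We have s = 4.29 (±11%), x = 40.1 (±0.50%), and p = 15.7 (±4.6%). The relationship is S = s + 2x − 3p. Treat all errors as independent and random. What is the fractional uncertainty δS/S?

S is a linear combination, so absolute uncertainties add in quadrature:
  (δs)² = 0.223;  (2·δx)² = 0.161;  (3·δp)² = 4.69
δS = √(5.08) = 2.25
S = 37.4, so δS/S = 2.25/37.4 = 0.0603.

0.0603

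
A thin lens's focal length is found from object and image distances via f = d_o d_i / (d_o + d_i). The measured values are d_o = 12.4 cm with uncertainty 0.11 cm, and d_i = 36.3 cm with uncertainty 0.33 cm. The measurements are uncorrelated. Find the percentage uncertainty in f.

∂f/∂d_o = (d_i/(d_o+d_i))² = 0.556;  ∂f/∂d_i = (d_o/(d_o+d_i))² = 0.0648
δf = √((∂f/∂d_o · δd_o)² + (∂f/∂d_i · δd_i)²) = √(0.00374 + 0.000458) = 0.0648 cm
f = 9.24 cm, so δf/f = 0.0648/9.24 = 0.00701.

0.701%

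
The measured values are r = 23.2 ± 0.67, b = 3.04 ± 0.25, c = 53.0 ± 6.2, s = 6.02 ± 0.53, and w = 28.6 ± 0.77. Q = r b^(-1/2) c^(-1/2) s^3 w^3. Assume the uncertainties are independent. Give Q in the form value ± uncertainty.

(9.33 ± 2.67) × 10^6

Q is a product of powers, so relative uncertainties combine in quadrature:
  (1·δr/r)² = (1×0.0289)² = 0.000834;  (−½·δb/b)² = (-0.5×0.0822)² = 0.00169;  (−½·δc/c)² = (-0.5×0.117)² = 0.00342;  (3·δs/s)² = (3×0.0880)² = 0.0698;  (3·δw/w)² = (3×0.0269)² = 0.00652
δQ/Q = √(0.0822) = 0.287
Q = 9.33e+06, so δQ = 0.287 × 9.33e+06 = 2.67e+06.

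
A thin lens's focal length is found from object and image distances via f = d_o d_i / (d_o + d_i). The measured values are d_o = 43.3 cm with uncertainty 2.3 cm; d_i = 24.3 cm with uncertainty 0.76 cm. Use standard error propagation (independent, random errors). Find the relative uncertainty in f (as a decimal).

∂f/∂d_o = (d_i/(d_o+d_i))² = 0.129;  ∂f/∂d_i = (d_o/(d_o+d_i))² = 0.410
δf = √((∂f/∂d_o · δd_o)² + (∂f/∂d_i · δd_i)²) = √(0.0883 + 0.0972) = 0.431 cm
f = 15.6 cm, so δf/f = 0.431/15.6 = 0.0277.

0.0277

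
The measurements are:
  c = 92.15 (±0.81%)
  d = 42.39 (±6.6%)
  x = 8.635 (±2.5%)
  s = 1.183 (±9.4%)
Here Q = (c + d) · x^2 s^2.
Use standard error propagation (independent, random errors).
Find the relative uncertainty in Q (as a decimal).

Let u = c + d = 134.5. δu = √(δc² + δd²) = √(0.557 + 7.83) = 2.90, so δu/u = 0.0215.
Q is then a monomial in u, x, s:
δQ/Q = √((δu/u)² + (2·δx/x)² + (2·δs/s)²) = √(0.000463 + 0.00250 + 0.0353) = 0.196

0.196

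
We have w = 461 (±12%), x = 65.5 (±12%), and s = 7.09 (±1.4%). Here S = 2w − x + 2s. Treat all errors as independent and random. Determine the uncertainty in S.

S is a linear combination, so absolute uncertainties add in quadrature:
  (2·δw)² = 12200;  (δx)² = 61.8;  (2·δs)² = 0.0394
δS = √(12300) = 111

111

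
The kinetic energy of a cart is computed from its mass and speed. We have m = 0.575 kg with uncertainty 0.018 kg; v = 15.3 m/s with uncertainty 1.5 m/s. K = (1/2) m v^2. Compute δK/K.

For a monomial K ∝ m, v^2, fractional errors add in quadrature:
  (1·δm/m)² = (1×0.0313)² = 0.000980;  (2·δv/v)² = (2×0.0980)² = 0.0384
δK/K = √(0.0394) = 0.199

0.199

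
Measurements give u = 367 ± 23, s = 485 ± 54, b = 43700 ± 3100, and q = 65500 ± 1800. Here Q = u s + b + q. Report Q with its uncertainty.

(2.87 ± 0.230) × 10^5

Let p = u·s = 1.78e+05. δp/p = √((1·δu/u)² + (1·δs/s)²) = √(0.00393 + 0.0124) = 0.128, so δp = 22700.
Q = p + b + q: δQ = √(δp² + δb² + δq²) = √(5.17e+08 + 9.61e+06 + 3.24e+06) = 23000
Q = 2.87e+05.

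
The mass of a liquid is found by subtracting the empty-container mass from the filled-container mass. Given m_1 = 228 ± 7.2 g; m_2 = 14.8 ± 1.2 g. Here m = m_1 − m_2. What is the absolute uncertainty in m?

7.30 g

Absolute uncertainties add in quadrature for a linear combination:
  (δm_1)² = 51.8;  (δm_2)² = 1.44
δm = √(53.3) = 7.30 g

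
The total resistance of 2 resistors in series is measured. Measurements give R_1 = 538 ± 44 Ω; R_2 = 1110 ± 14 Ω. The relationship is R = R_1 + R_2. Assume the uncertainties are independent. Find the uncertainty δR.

For a sum/difference, combine absolute errors in quadrature:
  (δR_1)² = 1940;  (δR_2)² = 196
δR = √(2130) = 46.2 Ω

46.2 Ω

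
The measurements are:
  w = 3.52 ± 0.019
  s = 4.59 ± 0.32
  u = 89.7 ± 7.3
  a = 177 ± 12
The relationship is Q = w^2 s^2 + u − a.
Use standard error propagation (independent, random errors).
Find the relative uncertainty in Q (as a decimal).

0.225

Let p = w^2·s^2 = 261. δp/p = √((2·δw/w)² + (2·δs/s)²) = √(0.000117 + 0.0194) = 0.140, so δp = 36.5.
Q = p + u − a: δQ = √(δp² + δu² + δa²) = √(1330 + 53.3 + 144) = 39.1
Q = 174, so δQ/Q = 39.1/174 = 0.225.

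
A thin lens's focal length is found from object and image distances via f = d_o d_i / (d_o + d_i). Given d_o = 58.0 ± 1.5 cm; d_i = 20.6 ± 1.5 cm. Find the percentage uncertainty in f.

5.42%

∂f/∂d_o = (d_i/(d_o+d_i))² = 0.0687;  ∂f/∂d_i = (d_o/(d_o+d_i))² = 0.545
δf = √((∂f/∂d_o · δd_o)² + (∂f/∂d_i · δd_i)²) = √(0.0106 + 0.667) = 0.823 cm
f = 15.2 cm, so δf/f = 0.823/15.2 = 0.0542.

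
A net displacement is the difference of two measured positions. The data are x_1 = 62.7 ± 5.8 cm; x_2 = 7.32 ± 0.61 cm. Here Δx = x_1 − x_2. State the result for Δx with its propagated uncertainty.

55.4 ± 5.83 cm

Each term contributes (cᵢ δxᵢ)² to (δΔx)²:
  (δx_1)² = 33.6;  (δx_2)² = 0.372
δΔx = √(34.0) = 5.83 cm
Δx = 55.4 cm.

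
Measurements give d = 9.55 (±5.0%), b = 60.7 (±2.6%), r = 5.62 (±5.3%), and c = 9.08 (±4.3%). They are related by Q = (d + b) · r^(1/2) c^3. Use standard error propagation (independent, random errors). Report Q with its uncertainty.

Let u = d + b = 70.2. δu = √(δd² + δb²) = √(0.228 + 2.49) = 1.65, so δu/u = 0.0235.
Q is then a monomial in u, r, c:
δQ/Q = √((δu/u)² + (½·δr/r)² + (3·δc/c)²) = √(0.000551 + 0.000702 + 0.0166) = 0.134
Q = 1.25e+05, so δQ = 0.134 × 1.25e+05 = 16700.

(1.25 ± 0.167) × 10^5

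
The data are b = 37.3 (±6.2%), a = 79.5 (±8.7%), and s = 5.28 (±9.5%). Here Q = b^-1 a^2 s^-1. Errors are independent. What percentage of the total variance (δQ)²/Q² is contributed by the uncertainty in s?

20.9%

(δQ/Q)² = (-1·δb/b)² + (2·δa/a)² + (-1·δs/s)²
  b term: (-1×0.0620)² = 0.00384
  a term: (2×0.0870)² = 0.0303
  s term: (-1×0.0950)² = 0.00903
Total = 0.0431. Share from s = 0.00903/0.0431 = 0.209.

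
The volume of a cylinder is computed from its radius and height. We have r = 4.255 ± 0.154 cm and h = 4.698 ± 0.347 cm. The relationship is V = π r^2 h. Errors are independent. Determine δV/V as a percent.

10.3%

V is a product of powers, so relative uncertainties combine in quadrature:
  (2·δr/r)² = (2×0.0362)² = 0.00524;  (1·δh/h)² = (1×0.0739)² = 0.00546
δV/V = √(0.0107) = 0.103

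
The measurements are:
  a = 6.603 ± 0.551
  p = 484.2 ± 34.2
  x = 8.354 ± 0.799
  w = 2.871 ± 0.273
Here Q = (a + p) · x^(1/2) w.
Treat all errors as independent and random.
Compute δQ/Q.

Let u = a + p = 490.8. δu = √(δa² + δp²) = √(0.304 + 1170) = 34.2, so δu/u = 0.0697.
Q is then a monomial in u, x, w:
δQ/Q = √((δu/u)² + (½·δx/x)² + (1·δw/w)²) = √(0.00486 + 0.00229 + 0.00904) = 0.127

0.127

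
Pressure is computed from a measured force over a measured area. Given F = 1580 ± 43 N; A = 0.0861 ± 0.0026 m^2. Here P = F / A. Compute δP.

746 Pa

Relative error in a monomial: (δP/P)² = Σ (nᵢ · δxᵢ/xᵢ)².
  (1·δF/F)² = (1×0.0272)² = 0.000741;  (-1·δA/A)² = (-1×0.0302)² = 0.000912
δP/P = √(0.00165) = 0.0407
P = 18400 Pa, so δP = 0.0407 × 18400 = 746 Pa.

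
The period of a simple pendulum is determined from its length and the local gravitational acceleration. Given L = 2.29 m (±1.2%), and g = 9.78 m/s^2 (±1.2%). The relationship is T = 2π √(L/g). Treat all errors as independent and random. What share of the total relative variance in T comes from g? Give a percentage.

50.0%

(δT/T)² = (½·δL/L)² + (−½·δg/g)²
  L term: (0.5×0.0120)² = 3.6e-05
  g term: (-0.5×0.0120)² = 3.6e-05
Total = 7.2e-05. Share from g = 3.6e-05/7.2e-05 = 0.500.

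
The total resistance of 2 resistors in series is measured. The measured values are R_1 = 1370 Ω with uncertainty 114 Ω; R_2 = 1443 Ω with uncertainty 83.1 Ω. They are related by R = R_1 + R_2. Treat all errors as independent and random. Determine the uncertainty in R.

R is a linear combination, so absolute uncertainties add in quadrature:
  (δR_1)² = 13000;  (δR_2)² = 6910
δR = √(19900) = 141 Ω

141 Ω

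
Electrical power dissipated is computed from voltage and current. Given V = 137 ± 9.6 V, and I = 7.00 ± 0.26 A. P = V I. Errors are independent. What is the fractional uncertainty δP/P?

P is a product of powers, so relative uncertainties combine in quadrature:
  (1·δV/V)² = (1×0.0701)² = 0.00491;  (1·δI/I)² = (1×0.0371)² = 0.00138
δP/P = √(0.00629) = 0.0793

0.0793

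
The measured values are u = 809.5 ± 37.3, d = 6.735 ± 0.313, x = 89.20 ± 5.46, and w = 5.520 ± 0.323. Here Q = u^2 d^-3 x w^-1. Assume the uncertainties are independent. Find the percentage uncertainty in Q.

Each factor contributes (exponent × relative error)² to (δQ/Q)²:
  (2·δu/u)² = (2×0.0461)² = 0.00849;  (-3·δd/d)² = (-3×0.0465)² = 0.0194;  (1·δx/x)² = (1×0.0612)² = 0.00375;  (-1·δw/w)² = (-1×0.0585)² = 0.00342
δQ/Q = √(0.0351) = 0.187

18.7%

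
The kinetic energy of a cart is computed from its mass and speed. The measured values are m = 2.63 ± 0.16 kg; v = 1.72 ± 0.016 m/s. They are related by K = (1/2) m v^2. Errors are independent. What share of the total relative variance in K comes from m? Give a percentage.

91.4%

(δK/K)² = (1·δm/m)² + (2·δv/v)²
  m term: (1×0.0608)² = 0.00370
  v term: (2×0.00930)² = 0.000346
Total = 0.00405. Share from m = 0.00370/0.00405 = 0.914.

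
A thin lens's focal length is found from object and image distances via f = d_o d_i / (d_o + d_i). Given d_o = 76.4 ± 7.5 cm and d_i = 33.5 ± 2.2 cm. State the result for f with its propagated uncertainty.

∂f/∂d_o = (d_i/(d_o+d_i))² = 0.0929;  ∂f/∂d_i = (d_o/(d_o+d_i))² = 0.483
δf = √((∂f/∂d_o · δd_o)² + (∂f/∂d_i · δd_i)²) = √(0.486 + 1.13) = 1.27 cm
f = 23.3 cm.

23.3 ± 1.27 cm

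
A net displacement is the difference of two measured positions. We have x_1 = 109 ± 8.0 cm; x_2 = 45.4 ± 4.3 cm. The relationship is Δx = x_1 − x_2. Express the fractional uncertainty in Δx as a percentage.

14.3%

Sums and differences: (δΔx)² = Σ (cᵢ δxᵢ)².
  (δx_1)² = 64.0;  (δx_2)² = 18.5
δΔx = √(82.5) = 9.08 cm
Δx = 63.6 cm, so δΔx/Δx = 9.08/63.6 = 0.143.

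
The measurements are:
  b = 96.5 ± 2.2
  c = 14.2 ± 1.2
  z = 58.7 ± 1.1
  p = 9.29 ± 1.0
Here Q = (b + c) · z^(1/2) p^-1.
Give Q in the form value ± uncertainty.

91.3 ± 10.1

Let u = b + c = 111. δu = √(δb² + δc²) = √(4.84 + 1.44) = 2.51, so δu/u = 0.0226.
Q is then a monomial in u, z, p:
δQ/Q = √((δu/u)² + (½·δz/z)² + (-1·δp/p)²) = √(0.000512 + 8.78e-05 + 0.0116) = 0.110
Q = 91.3, so δQ = 0.110 × 91.3 = 10.1.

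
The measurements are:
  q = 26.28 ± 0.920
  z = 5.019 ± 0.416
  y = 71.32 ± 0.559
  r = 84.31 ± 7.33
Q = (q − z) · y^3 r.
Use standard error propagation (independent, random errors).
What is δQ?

Let u = q − z = 21.26. δu = √(δq² + δz²) = √(0.846 + 0.173) = 1.01, so δu/u = 0.0475.
Q is then a monomial in u, y, r:
δQ/Q = √((δu/u)² + (3·δy/y)² + (1·δr/r)²) = √(0.00226 + 0.000553 + 0.00756) = 0.102
Q = 6.503e+08, so δQ = 0.102 × 6.503e+08 = 6.62e+07.

6.62e+07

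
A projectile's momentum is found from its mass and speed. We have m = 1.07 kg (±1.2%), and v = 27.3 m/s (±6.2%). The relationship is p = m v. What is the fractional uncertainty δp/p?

Since p is a product/quotient, work with relative uncertainties:
  (1·δm/m)² = (1×0.0120)² = 0.000144;  (1·δv/v)² = (1×0.0620)² = 0.00384
δp/p = √(0.00399) = 0.0632

0.0632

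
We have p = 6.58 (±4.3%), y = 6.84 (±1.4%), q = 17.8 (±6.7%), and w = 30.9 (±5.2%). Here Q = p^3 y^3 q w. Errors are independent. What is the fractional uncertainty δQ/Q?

0.160

Relative error in a monomial: (δQ/Q)² = Σ (nᵢ · δxᵢ/xᵢ)².
  (3·δp/p)² = (3×0.0430)² = 0.0166;  (3·δy/y)² = (3×0.0140)² = 0.00176;  (1·δq/q)² = (1×0.0670)² = 0.00449;  (1·δw/w)² = (1×0.0520)² = 0.00270
δQ/Q = √(0.0256) = 0.160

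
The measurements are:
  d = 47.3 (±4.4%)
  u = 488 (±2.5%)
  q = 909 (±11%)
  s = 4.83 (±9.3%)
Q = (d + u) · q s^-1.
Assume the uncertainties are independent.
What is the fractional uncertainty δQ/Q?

Let w = d + u = 535. δw = √(δd² + δu²) = √(4.33 + 149) = 12.4, so δw/w = 0.0231.
Q is then a monomial in w, q, s:
δQ/Q = √((δw/w)² + (1·δq/q)² + (-1·δs/s)²) = √(0.000535 + 0.0121 + 0.00865) = 0.146

0.146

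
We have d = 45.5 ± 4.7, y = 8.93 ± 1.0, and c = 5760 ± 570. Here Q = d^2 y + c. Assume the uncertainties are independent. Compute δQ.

4380

Let p = d^2·y = 18500. δp/p = √((2·δd/d)² + (1·δy/y)²) = √(0.0427 + 0.0125) = 0.235, so δp = 4340.
Q = p + c: δQ = √(δp² + δc²) = √(1.89e+07 + 3.25e+05) = 4380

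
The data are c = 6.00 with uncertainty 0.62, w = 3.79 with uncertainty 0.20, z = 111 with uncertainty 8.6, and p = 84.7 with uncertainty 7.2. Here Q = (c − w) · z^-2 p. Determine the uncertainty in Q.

Let u = c − w = 2.21. δu = √(δc² + δw²) = √(0.384 + 0.0400) = 0.651, so δu/u = 0.295.
Q is then a monomial in u, z, p:
δQ/Q = √((δu/u)² + (-2·δz/z)² + (1·δp/p)²) = √(0.0869 + 0.0240 + 0.00723) = 0.344
Q = 0.0152, so δQ = 0.344 × 0.0152 = 0.00522.

0.00522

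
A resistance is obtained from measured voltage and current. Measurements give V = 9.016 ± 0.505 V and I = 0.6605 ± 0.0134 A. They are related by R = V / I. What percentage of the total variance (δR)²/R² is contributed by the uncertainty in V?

(δR/R)² = (1·δV/V)² + (-1·δI/I)²
  V term: (1×0.0560)² = 0.00314
  I term: (-1×0.0203)² = 0.000412
Total = 0.00355. Share from V = 0.00314/0.00355 = 0.884.

88.4%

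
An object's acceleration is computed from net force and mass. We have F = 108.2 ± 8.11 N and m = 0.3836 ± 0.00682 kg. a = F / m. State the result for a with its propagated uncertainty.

282.1 ± 21.7 m/s^2

Products/powers → add relative errors in quadrature, weighted by exponent:
  (1·δF/F)² = (1×0.0750)² = 0.00562;  (-1·δm/m)² = (-1×0.0178)² = 0.000316
δa/a = √(0.00593) = 0.0770
a = 282.1 m/s^2, so δa = 0.0770 × 282.1 = 21.7 m/s^2.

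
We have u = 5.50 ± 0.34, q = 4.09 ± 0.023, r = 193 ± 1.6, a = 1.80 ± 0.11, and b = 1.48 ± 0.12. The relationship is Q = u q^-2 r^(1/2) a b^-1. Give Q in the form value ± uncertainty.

5.56 ± 0.664

Relative error in a monomial: (δQ/Q)² = Σ (nᵢ · δxᵢ/xᵢ)².
  (1·δu/u)² = (1×0.0618)² = 0.00382;  (-2·δq/q)² = (-2×0.00562)² = 0.000126;  (½·δr/r)² = (0.5×0.00829)² = 1.72e-05;  (1·δa/a)² = (1×0.0611)² = 0.00373;  (-1·δb/b)² = (-1×0.0811)² = 0.00657
δQ/Q = √(0.0143) = 0.119
Q = 5.56, so δQ = 0.119 × 5.56 = 0.664.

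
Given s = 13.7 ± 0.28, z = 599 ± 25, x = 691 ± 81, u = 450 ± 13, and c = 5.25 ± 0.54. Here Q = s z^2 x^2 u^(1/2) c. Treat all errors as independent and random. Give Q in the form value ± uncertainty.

Since Q is a product/quotient, work with relative uncertainties:
  (1·δs/s)² = (1×0.0204)² = 0.000418;  (2·δz/z)² = (2×0.0417)² = 0.00697;  (2·δx/x)² = (2×0.117)² = 0.0550;  (½·δu/u)² = (0.5×0.0289)² = 0.000209;  (1·δc/c)² = (1×0.103)² = 0.0106
δQ/Q = √(0.0731) = 0.270
Q = 2.61e+14, so δQ = 0.270 × 2.61e+14 = 7.07e+13.

(2.61 ± 0.707) × 10^14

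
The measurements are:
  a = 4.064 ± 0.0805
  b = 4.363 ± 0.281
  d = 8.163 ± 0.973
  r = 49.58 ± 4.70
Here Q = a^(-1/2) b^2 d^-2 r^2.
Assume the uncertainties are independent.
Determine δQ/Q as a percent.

Relative error in a monomial: (δQ/Q)² = Σ (nᵢ · δxᵢ/xᵢ)².
  (−½·δa/a)² = (-0.5×0.0198)² = 9.81e-05;  (2·δb/b)² = (2×0.0644)² = 0.0166;  (-2·δd/d)² = (-2×0.119)² = 0.0568;  (2·δr/r)² = (2×0.0948)² = 0.0359
δQ/Q = √(0.109) = 0.331

33.1%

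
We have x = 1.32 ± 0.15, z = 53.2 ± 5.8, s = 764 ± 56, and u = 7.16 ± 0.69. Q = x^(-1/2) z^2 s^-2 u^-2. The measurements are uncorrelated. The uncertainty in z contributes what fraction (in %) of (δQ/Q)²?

(δQ/Q)² = (−½·δx/x)² + (2·δz/z)² + (-2·δs/s)² + (-2·δu/u)²
  x term: (-0.5×0.114)² = 0.00323
  z term: (2×0.109)² = 0.0475
  s term: (-2×0.0733)² = 0.0215
  u term: (-2×0.0964)² = 0.0371
Total = 0.109. Share from z = 0.0475/0.109 = 0.435.

43.5%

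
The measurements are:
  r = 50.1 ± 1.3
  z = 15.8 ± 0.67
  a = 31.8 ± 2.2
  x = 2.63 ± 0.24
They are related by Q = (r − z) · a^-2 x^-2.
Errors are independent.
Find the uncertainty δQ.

0.00114

Let u = r − z = 34.3. δu = √(δr² + δz²) = √(1.69 + 0.449) = 1.46, so δu/u = 0.0426.
Q is then a monomial in u, a, x:
δQ/Q = √((δu/u)² + (-2·δa/a)² + (-2·δx/x)²) = √(0.00182 + 0.0191 + 0.0333) = 0.233
Q = 0.00490, so δQ = 0.233 × 0.00490 = 0.00114.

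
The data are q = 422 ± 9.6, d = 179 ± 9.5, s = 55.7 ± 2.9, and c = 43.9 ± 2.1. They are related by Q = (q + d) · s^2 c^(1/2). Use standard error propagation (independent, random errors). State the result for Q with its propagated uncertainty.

(1.24 ± 0.135) × 10^7

Let u = q + d = 601. δu = √(δq² + δd²) = √(92.2 + 90.2) = 13.5, so δu/u = 0.0225.
Q is then a monomial in u, s, c:
δQ/Q = √((δu/u)² + (2·δs/s)² + (½·δc/c)²) = √(0.000505 + 0.0108 + 0.000572) = 0.109
Q = 1.24e+07, so δQ = 0.109 × 1.24e+07 = 1.35e+06.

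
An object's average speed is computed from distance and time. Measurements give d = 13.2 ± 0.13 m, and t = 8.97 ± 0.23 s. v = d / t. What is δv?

For a monomial v ∝ d, t^-1, fractional errors add in quadrature:
  (1·δd/d)² = (1×0.00985)² = 9.7e-05;  (-1·δt/t)² = (-1×0.0256)² = 0.000657
δv/v = √(0.000754) = 0.0275
v = 1.47 m/s, so δv = 0.0275 × 1.47 = 0.0404 m/s.

0.0404 m/s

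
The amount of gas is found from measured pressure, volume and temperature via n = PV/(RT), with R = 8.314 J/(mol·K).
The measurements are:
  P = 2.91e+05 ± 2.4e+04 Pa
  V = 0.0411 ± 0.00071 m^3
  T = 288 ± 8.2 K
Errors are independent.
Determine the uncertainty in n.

Each factor contributes (exponent × relative error)² to (δn/n)²:
  (1·δP/P)² = (1×0.0825)² = 0.00680;  (1·δV/V)² = (1×0.0173)² = 0.000298;  (-1·δT/T)² = (-1×0.0285)² = 0.000811
δn/n = √(0.00791) = 0.0889
n = 4.99 mol, so δn = 0.0889 × 4.99 = 0.444 mol.

0.444 mol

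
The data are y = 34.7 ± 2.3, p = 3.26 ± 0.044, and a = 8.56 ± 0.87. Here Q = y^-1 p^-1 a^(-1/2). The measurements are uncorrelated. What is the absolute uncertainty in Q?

Each factor contributes (exponent × relative error)² to (δQ/Q)²:
  (-1·δy/y)² = (-1×0.0663)² = 0.00439;  (-1·δp/p)² = (-1×0.0135)² = 0.000182;  (−½·δa/a)² = (-0.5×0.102)² = 0.00258
δQ/Q = √(0.00716) = 0.0846
Q = 0.00302, so δQ = 0.0846 × 0.00302 = 0.000256.

0.000256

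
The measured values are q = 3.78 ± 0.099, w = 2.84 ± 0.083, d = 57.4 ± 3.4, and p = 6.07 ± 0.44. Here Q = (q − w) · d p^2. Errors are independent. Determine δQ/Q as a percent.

20.8%

Let u = q − w = 0.940. δu = √(δq² + δw²) = √(0.00980 + 0.00689) = 0.129, so δu/u = 0.137.
Q is then a monomial in u, d, p:
δQ/Q = √((δu/u)² + (1·δd/d)² + (2·δp/p)²) = √(0.0189 + 0.00351 + 0.0210) = 0.208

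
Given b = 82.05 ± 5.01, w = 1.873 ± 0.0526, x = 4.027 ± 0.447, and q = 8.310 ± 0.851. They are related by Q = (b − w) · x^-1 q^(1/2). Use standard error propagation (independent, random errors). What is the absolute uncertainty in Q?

Let u = b − w = 80.18. δu = √(δb² + δw²) = √(25.1 + 0.00277) = 5.01, so δu/u = 0.0625.
Q is then a monomial in u, x, q:
δQ/Q = √((δu/u)² + (-1·δx/x)² + (½·δq/q)²) = √(0.00391 + 0.0123 + 0.00262) = 0.137
Q = 57.39, so δQ = 0.137 × 57.39 = 7.88.

7.88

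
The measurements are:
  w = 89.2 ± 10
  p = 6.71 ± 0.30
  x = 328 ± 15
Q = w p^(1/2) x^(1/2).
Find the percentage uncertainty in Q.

11.7%

Products/powers → add relative errors in quadrature, weighted by exponent:
  (1·δw/w)² = (1×0.112)² = 0.0126;  (½·δp/p)² = (0.5×0.0447)² = 0.000500;  (½·δx/x)² = (0.5×0.0457)² = 0.000523
δQ/Q = √(0.0136) = 0.117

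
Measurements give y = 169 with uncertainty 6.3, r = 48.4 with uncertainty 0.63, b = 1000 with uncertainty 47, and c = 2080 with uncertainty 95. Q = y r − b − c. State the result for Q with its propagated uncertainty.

Let p = y·r = 8180. δp/p = √((1·δy/y)² + (1·δr/r)²) = √(0.00139 + 0.000169) = 0.0395, so δp = 323.
Q = p − b − c: δQ = √(δp² + δb² + δc²) = √(1.04e+05 + 2210 + 9020) = 340
Q = 5100.

5100 ± 340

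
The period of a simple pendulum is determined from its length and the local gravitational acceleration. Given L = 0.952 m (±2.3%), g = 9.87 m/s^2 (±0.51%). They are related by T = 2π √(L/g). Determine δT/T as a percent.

Each factor contributes (exponent × relative error)² to (δT/T)²:
  (½·δL/L)² = (0.5×0.0230)² = 0.000132;  (−½·δg/g)² = (-0.5×0.00510)² = 6.5e-06
δT/T = √(0.000139) = 0.0118

1.18%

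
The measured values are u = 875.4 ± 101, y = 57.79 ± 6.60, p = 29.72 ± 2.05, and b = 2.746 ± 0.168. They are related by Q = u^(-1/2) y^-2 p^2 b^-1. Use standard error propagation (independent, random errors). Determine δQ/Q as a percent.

28.0%

Since Q is a product/quotient, work with relative uncertainties:
  (−½·δu/u)² = (-0.5×0.115)² = 0.00333;  (-2·δy/y)² = (-2×0.114)² = 0.0522;  (2·δp/p)² = (2×0.0690)² = 0.0190;  (-1·δb/b)² = (-1×0.0612)² = 0.00374
δQ/Q = √(0.0783) = 0.280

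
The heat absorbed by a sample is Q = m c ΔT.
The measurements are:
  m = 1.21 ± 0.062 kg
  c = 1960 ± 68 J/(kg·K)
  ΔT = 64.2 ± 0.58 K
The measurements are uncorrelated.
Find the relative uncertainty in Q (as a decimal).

0.0625

Since Q is a product/quotient, work with relative uncertainties:
  (1·δm/m)² = (1×0.0512)² = 0.00263;  (1·δc/c)² = (1×0.0347)² = 0.00120;  (1·δΔT/ΔT)² = (1×0.00903)² = 8.16e-05
δQ/Q = √(0.00391) = 0.0625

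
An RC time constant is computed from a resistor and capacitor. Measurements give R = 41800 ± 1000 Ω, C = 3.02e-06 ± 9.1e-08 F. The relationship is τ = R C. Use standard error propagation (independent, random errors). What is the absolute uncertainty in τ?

0.00486 s

Relative error in a monomial: (δτ/τ)² = Σ (nᵢ · δxᵢ/xᵢ)².
  (1·δR/R)² = (1×0.0239)² = 0.000572;  (1·δC/C)² = (1×0.0301)² = 0.000908
δτ/τ = √(0.00148) = 0.0385
τ = 0.126 s, so δτ = 0.0385 × 0.126 = 0.00486 s.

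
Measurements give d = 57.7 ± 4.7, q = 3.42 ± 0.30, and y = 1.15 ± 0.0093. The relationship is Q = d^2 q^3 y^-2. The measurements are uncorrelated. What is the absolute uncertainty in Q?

31200

Relative error in a monomial: (δQ/Q)² = Σ (nᵢ · δxᵢ/xᵢ)².
  (2·δd/d)² = (2×0.0815)² = 0.0265;  (3·δq/q)² = (3×0.0877)² = 0.0693;  (-2·δy/y)² = (-2×0.00809)² = 0.000262
δQ/Q = √(0.0961) = 0.310
Q = 1.01e+05, so δQ = 0.310 × 1.01e+05 = 31200.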